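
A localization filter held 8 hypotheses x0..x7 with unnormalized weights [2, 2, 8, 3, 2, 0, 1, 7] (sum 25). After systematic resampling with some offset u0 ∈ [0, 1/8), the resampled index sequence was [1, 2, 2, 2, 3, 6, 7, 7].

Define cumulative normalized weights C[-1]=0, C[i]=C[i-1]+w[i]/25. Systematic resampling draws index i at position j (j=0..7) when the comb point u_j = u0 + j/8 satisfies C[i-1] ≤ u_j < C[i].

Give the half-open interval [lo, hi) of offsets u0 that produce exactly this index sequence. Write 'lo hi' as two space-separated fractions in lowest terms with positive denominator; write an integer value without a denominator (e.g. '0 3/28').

2/25 19/200

C = [2/25, 4/25, 12/25, 3/5, 17/25, 17/25, 18/25, 1]
j=0 picked index 1: u0 ∈ [2/25, 4/25)
j=1 picked index 2: u0 ∈ [7/200, 71/200)
j=2 picked index 2: u0 ∈ [-9/100, 23/100)
j=3 picked index 2: u0 ∈ [-43/200, 21/200)
j=4 picked index 3: u0 ∈ [-1/50, 1/10)
j=5 picked index 6: u0 ∈ [11/200, 19/200)
j=6 picked index 7: u0 ∈ [-3/100, 1/4)
j=7 picked index 7: u0 ∈ [-31/200, 1/8)
intersection: [2/25, 19/200)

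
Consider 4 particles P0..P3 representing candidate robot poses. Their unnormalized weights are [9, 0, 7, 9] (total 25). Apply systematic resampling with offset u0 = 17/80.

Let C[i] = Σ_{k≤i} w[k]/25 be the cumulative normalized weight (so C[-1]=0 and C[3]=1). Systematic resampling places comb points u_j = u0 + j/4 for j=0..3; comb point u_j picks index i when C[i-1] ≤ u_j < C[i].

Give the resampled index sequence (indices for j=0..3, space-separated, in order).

0 2 3 3

C = [9/25, 9/25, 16/25, 1]
j=0: u_0=17/80 ∈ [0, 9/25) → index 0
j=1: u_1=37/80 ∈ [9/25, 16/25) → index 2
j=2: u_2=57/80 ∈ [16/25, 1) → index 3
j=3: u_3=77/80 ∈ [16/25, 1) → index 3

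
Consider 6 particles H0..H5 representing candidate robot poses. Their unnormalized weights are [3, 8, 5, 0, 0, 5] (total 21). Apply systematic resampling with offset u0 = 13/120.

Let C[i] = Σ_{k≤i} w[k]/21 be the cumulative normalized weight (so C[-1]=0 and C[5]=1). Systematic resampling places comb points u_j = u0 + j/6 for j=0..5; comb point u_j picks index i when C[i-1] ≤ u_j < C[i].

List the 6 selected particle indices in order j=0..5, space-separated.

0 1 1 2 5 5

C = [1/7, 11/21, 16/21, 16/21, 16/21, 1]
j=0: u_0=13/120 ∈ [0, 1/7) → index 0
j=1: u_1=11/40 ∈ [1/7, 11/21) → index 1
j=2: u_2=53/120 ∈ [1/7, 11/21) → index 1
j=3: u_3=73/120 ∈ [11/21, 16/21) → index 2
j=4: u_4=31/40 ∈ [16/21, 1) → index 5
j=5: u_5=113/120 ∈ [16/21, 1) → index 5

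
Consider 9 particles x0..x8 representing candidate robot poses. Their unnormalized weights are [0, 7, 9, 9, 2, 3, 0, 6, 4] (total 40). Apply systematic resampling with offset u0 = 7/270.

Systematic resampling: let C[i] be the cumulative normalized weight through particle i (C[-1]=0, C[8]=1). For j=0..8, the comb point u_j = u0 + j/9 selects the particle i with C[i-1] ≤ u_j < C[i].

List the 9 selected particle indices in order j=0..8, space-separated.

C = [0, 7/40, 2/5, 5/8, 27/40, 3/4, 3/4, 9/10, 1]
j=0: u_0=7/270 ∈ [0, 7/40) → index 1
j=1: u_1=37/270 ∈ [0, 7/40) → index 1
j=2: u_2=67/270 ∈ [7/40, 2/5) → index 2
j=3: u_3=97/270 ∈ [7/40, 2/5) → index 2
j=4: u_4=127/270 ∈ [2/5, 5/8) → index 3
j=5: u_5=157/270 ∈ [2/5, 5/8) → index 3
j=6: u_6=187/270 ∈ [27/40, 3/4) → index 5
j=7: u_7=217/270 ∈ [3/4, 9/10) → index 7
j=8: u_8=247/270 ∈ [9/10, 1) → index 8

1 1 2 2 3 3 5 7 8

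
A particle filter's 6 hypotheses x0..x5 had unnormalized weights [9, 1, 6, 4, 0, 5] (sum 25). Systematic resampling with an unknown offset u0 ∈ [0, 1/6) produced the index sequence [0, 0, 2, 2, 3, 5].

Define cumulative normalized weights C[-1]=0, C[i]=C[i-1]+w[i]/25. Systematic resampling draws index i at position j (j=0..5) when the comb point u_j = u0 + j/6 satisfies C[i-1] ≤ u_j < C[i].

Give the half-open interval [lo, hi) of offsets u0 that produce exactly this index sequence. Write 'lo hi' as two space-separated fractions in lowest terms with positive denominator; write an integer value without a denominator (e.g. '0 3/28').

C = [9/25, 2/5, 16/25, 4/5, 4/5, 1]
j=0 picked index 0: u0 ∈ [0, 9/25)
j=1 picked index 0: u0 ∈ [-1/6, 29/150)
j=2 picked index 2: u0 ∈ [1/15, 23/75)
j=3 picked index 2: u0 ∈ [-1/10, 7/50)
j=4 picked index 3: u0 ∈ [-2/75, 2/15)
j=5 picked index 5: u0 ∈ [-1/30, 1/6)
intersection: [1/15, 2/15)

1/15 2/15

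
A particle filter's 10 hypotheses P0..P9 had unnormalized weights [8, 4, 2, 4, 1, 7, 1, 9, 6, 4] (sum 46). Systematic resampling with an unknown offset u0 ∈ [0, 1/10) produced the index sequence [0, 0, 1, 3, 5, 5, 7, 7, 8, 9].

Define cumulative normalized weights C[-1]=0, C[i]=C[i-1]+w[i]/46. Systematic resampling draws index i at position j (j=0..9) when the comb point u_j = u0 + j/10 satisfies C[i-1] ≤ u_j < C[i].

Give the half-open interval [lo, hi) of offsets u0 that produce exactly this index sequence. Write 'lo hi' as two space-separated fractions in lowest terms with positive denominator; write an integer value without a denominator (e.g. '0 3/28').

3/230 7/115

C = [4/23, 6/23, 7/23, 9/23, 19/46, 13/23, 27/46, 18/23, 21/23, 1]
j=0 picked index 0: u0 ∈ [0, 4/23)
j=1 picked index 0: u0 ∈ [-1/10, 17/230)
j=2 picked index 1: u0 ∈ [-3/115, 7/115)
j=3 picked index 3: u0 ∈ [1/230, 21/230)
j=4 picked index 5: u0 ∈ [3/230, 19/115)
j=5 picked index 5: u0 ∈ [-2/23, 3/46)
j=6 picked index 7: u0 ∈ [-3/230, 21/115)
j=7 picked index 7: u0 ∈ [-13/115, 19/230)
j=8 picked index 8: u0 ∈ [-2/115, 13/115)
j=9 picked index 9: u0 ∈ [3/230, 1/10)
intersection: [3/230, 7/115)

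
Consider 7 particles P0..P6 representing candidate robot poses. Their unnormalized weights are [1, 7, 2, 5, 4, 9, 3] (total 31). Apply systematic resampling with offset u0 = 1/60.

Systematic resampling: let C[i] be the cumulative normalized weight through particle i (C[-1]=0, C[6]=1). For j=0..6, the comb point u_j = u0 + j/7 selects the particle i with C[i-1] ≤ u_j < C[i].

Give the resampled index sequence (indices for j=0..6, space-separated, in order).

0 1 2 3 4 5 5

C = [1/31, 8/31, 10/31, 15/31, 19/31, 28/31, 1]
j=0: u_0=1/60 ∈ [0, 1/31) → index 0
j=1: u_1=67/420 ∈ [1/31, 8/31) → index 1
j=2: u_2=127/420 ∈ [8/31, 10/31) → index 2
j=3: u_3=187/420 ∈ [10/31, 15/31) → index 3
j=4: u_4=247/420 ∈ [15/31, 19/31) → index 4
j=5: u_5=307/420 ∈ [19/31, 28/31) → index 5
j=6: u_6=367/420 ∈ [19/31, 28/31) → index 5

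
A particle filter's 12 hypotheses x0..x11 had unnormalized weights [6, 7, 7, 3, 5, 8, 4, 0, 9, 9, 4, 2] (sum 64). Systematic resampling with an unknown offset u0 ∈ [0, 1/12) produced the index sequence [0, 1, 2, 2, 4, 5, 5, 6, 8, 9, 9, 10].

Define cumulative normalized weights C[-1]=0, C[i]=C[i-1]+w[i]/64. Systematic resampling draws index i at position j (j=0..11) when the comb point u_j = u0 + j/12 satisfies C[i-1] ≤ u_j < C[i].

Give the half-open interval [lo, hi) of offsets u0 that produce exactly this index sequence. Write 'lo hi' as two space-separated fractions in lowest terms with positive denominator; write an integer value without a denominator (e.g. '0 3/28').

7/192 1/24

C = [3/32, 13/64, 5/16, 23/64, 7/16, 9/16, 5/8, 5/8, 49/64, 29/32, 31/32, 1]
j=0 picked index 0: u0 ∈ [0, 3/32)
j=1 picked index 1: u0 ∈ [1/96, 23/192)
j=2 picked index 2: u0 ∈ [7/192, 7/48)
j=3 picked index 2: u0 ∈ [-3/64, 1/16)
j=4 picked index 4: u0 ∈ [5/192, 5/48)
j=5 picked index 5: u0 ∈ [1/48, 7/48)
j=6 picked index 5: u0 ∈ [-1/16, 1/16)
j=7 picked index 6: u0 ∈ [-1/48, 1/24)
j=8 picked index 8: u0 ∈ [-1/24, 19/192)
j=9 picked index 9: u0 ∈ [1/64, 5/32)
j=10 picked index 9: u0 ∈ [-13/192, 7/96)
j=11 picked index 10: u0 ∈ [-1/96, 5/96)
intersection: [7/192, 1/24)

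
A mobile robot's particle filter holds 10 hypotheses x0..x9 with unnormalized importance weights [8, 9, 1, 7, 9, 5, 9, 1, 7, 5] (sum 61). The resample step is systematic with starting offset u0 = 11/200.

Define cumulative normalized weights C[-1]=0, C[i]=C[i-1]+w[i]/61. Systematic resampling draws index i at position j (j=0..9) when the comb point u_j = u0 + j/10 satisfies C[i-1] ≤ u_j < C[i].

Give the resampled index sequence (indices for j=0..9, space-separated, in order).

0 1 1 3 4 4 6 6 8 9

C = [8/61, 17/61, 18/61, 25/61, 34/61, 39/61, 48/61, 49/61, 56/61, 1]
j=0: u_0=11/200 ∈ [0, 8/61) → index 0
j=1: u_1=31/200 ∈ [8/61, 17/61) → index 1
j=2: u_2=51/200 ∈ [8/61, 17/61) → index 1
j=3: u_3=71/200 ∈ [18/61, 25/61) → index 3
j=4: u_4=91/200 ∈ [25/61, 34/61) → index 4
j=5: u_5=111/200 ∈ [25/61, 34/61) → index 4
j=6: u_6=131/200 ∈ [39/61, 48/61) → index 6
j=7: u_7=151/200 ∈ [39/61, 48/61) → index 6
j=8: u_8=171/200 ∈ [49/61, 56/61) → index 8
j=9: u_9=191/200 ∈ [56/61, 1) → index 9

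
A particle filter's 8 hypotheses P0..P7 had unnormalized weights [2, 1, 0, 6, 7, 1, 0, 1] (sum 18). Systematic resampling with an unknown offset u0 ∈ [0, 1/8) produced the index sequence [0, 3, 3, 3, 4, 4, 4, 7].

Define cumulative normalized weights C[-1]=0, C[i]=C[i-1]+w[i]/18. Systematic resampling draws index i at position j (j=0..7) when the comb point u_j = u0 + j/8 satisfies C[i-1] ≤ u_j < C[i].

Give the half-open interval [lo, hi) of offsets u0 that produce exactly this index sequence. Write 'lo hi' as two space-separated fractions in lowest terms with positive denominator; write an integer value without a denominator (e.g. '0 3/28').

5/72 1/9

C = [1/9, 1/6, 1/6, 1/2, 8/9, 17/18, 17/18, 1]
j=0 picked index 0: u0 ∈ [0, 1/9)
j=1 picked index 3: u0 ∈ [1/24, 3/8)
j=2 picked index 3: u0 ∈ [-1/12, 1/4)
j=3 picked index 3: u0 ∈ [-5/24, 1/8)
j=4 picked index 4: u0 ∈ [0, 7/18)
j=5 picked index 4: u0 ∈ [-1/8, 19/72)
j=6 picked index 4: u0 ∈ [-1/4, 5/36)
j=7 picked index 7: u0 ∈ [5/72, 1/8)
intersection: [5/72, 1/9)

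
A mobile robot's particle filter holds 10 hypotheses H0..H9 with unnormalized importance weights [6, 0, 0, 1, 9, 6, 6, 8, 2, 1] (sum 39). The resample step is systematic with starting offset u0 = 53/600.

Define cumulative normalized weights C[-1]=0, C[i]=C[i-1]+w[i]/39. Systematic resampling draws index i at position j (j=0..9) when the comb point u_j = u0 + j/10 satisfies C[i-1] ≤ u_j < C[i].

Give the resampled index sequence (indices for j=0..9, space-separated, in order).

C = [2/13, 2/13, 2/13, 7/39, 16/39, 22/39, 28/39, 12/13, 38/39, 1]
j=0: u_0=53/600 ∈ [0, 2/13) → index 0
j=1: u_1=113/600 ∈ [7/39, 16/39) → index 4
j=2: u_2=173/600 ∈ [7/39, 16/39) → index 4
j=3: u_3=233/600 ∈ [7/39, 16/39) → index 4
j=4: u_4=293/600 ∈ [16/39, 22/39) → index 5
j=5: u_5=353/600 ∈ [22/39, 28/39) → index 6
j=6: u_6=413/600 ∈ [22/39, 28/39) → index 6
j=7: u_7=473/600 ∈ [28/39, 12/13) → index 7
j=8: u_8=533/600 ∈ [28/39, 12/13) → index 7
j=9: u_9=593/600 ∈ [38/39, 1) → index 9

0 4 4 4 5 6 6 7 7 9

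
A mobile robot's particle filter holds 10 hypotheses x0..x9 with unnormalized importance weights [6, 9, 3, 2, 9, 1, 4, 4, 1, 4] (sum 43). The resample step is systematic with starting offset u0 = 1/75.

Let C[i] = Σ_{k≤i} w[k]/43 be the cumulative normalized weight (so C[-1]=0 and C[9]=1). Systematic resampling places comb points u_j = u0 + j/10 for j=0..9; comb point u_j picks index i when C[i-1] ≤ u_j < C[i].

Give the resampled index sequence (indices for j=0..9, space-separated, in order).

C = [6/43, 15/43, 18/43, 20/43, 29/43, 30/43, 34/43, 38/43, 39/43, 1]
j=0: u_0=1/75 ∈ [0, 6/43) → index 0
j=1: u_1=17/150 ∈ [0, 6/43) → index 0
j=2: u_2=16/75 ∈ [6/43, 15/43) → index 1
j=3: u_3=47/150 ∈ [6/43, 15/43) → index 1
j=4: u_4=31/75 ∈ [15/43, 18/43) → index 2
j=5: u_5=77/150 ∈ [20/43, 29/43) → index 4
j=6: u_6=46/75 ∈ [20/43, 29/43) → index 4
j=7: u_7=107/150 ∈ [30/43, 34/43) → index 6
j=8: u_8=61/75 ∈ [34/43, 38/43) → index 7
j=9: u_9=137/150 ∈ [39/43, 1) → index 9

0 0 1 1 2 4 4 6 7 9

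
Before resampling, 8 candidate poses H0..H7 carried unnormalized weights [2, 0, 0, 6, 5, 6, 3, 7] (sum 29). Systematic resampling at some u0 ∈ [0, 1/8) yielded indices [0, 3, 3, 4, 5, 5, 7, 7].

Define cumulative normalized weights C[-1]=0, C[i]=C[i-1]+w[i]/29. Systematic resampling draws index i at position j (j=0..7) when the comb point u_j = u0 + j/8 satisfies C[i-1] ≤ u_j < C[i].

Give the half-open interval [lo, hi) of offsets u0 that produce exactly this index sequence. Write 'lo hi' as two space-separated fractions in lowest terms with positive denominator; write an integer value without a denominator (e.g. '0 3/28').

1/116 3/116

C = [2/29, 2/29, 2/29, 8/29, 13/29, 19/29, 22/29, 1]
j=0 picked index 0: u0 ∈ [0, 2/29)
j=1 picked index 3: u0 ∈ [-13/232, 35/232)
j=2 picked index 3: u0 ∈ [-21/116, 3/116)
j=3 picked index 4: u0 ∈ [-23/232, 17/232)
j=4 picked index 5: u0 ∈ [-3/58, 9/58)
j=5 picked index 5: u0 ∈ [-41/232, 7/232)
j=6 picked index 7: u0 ∈ [1/116, 1/4)
j=7 picked index 7: u0 ∈ [-27/232, 1/8)
intersection: [1/116, 3/116)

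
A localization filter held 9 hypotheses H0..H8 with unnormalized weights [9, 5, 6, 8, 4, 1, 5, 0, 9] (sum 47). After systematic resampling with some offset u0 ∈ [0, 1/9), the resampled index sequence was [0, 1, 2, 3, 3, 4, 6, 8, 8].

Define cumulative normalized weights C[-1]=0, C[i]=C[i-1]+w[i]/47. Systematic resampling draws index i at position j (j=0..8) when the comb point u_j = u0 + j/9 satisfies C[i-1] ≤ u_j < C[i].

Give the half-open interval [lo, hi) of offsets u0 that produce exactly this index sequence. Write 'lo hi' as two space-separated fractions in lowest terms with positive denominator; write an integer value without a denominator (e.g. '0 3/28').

C = [9/47, 14/47, 20/47, 28/47, 32/47, 33/47, 38/47, 38/47, 1]
j=0 picked index 0: u0 ∈ [0, 9/47)
j=1 picked index 1: u0 ∈ [34/423, 79/423)
j=2 picked index 2: u0 ∈ [32/423, 86/423)
j=3 picked index 3: u0 ∈ [13/141, 37/141)
j=4 picked index 3: u0 ∈ [-8/423, 64/423)
j=5 picked index 4: u0 ∈ [17/423, 53/423)
j=6 picked index 6: u0 ∈ [5/141, 20/141)
j=7 picked index 8: u0 ∈ [13/423, 2/9)
j=8 picked index 8: u0 ∈ [-34/423, 1/9)
intersection: [13/141, 1/9)

13/141 1/9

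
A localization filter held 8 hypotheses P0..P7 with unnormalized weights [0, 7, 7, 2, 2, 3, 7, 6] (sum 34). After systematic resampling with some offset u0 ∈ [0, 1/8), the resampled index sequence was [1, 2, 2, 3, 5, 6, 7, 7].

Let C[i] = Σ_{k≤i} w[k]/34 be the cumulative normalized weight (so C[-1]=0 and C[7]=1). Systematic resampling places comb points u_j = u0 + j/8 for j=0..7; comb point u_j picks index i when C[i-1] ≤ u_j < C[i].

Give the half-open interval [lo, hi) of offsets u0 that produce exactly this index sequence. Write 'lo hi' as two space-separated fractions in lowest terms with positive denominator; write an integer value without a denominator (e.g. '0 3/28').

C = [0, 7/34, 7/17, 8/17, 9/17, 21/34, 14/17, 1]
j=0 picked index 1: u0 ∈ [0, 7/34)
j=1 picked index 2: u0 ∈ [11/136, 39/136)
j=2 picked index 2: u0 ∈ [-3/68, 11/68)
j=3 picked index 3: u0 ∈ [5/136, 13/136)
j=4 picked index 5: u0 ∈ [1/34, 2/17)
j=5 picked index 6: u0 ∈ [-1/136, 27/136)
j=6 picked index 7: u0 ∈ [5/68, 1/4)
j=7 picked index 7: u0 ∈ [-7/136, 1/8)
intersection: [11/136, 13/136)

11/136 13/136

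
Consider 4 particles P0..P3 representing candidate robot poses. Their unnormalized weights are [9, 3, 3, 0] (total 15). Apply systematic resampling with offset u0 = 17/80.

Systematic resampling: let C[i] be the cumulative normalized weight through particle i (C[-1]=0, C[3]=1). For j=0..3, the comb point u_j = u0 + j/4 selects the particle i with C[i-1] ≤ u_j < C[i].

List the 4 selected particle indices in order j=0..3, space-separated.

0 0 1 2

C = [3/5, 4/5, 1, 1]
j=0: u_0=17/80 ∈ [0, 3/5) → index 0
j=1: u_1=37/80 ∈ [0, 3/5) → index 0
j=2: u_2=57/80 ∈ [3/5, 4/5) → index 1
j=3: u_3=77/80 ∈ [4/5, 1) → index 2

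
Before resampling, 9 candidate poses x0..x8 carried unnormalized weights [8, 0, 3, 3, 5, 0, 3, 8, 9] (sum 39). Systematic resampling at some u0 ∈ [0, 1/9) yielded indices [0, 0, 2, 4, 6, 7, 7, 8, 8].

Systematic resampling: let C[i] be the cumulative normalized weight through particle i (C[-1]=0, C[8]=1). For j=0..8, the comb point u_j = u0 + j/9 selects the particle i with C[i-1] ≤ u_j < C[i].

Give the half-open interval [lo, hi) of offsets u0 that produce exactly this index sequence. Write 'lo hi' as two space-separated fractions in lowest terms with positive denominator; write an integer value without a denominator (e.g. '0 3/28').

5/117 7/117

C = [8/39, 8/39, 11/39, 14/39, 19/39, 19/39, 22/39, 10/13, 1]
j=0 picked index 0: u0 ∈ [0, 8/39)
j=1 picked index 0: u0 ∈ [-1/9, 11/117)
j=2 picked index 2: u0 ∈ [-2/117, 7/117)
j=3 picked index 4: u0 ∈ [1/39, 2/13)
j=4 picked index 6: u0 ∈ [5/117, 14/117)
j=5 picked index 7: u0 ∈ [1/117, 25/117)
j=6 picked index 7: u0 ∈ [-4/39, 4/39)
j=7 picked index 8: u0 ∈ [-1/117, 2/9)
j=8 picked index 8: u0 ∈ [-14/117, 1/9)
intersection: [5/117, 7/117)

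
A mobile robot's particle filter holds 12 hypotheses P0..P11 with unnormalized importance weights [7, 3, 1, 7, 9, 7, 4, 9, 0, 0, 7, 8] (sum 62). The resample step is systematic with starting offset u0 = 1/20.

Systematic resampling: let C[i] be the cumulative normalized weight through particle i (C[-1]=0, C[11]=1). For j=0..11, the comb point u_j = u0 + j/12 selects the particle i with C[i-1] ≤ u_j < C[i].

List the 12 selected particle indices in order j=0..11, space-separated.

C = [7/62, 5/31, 11/62, 9/31, 27/62, 17/31, 19/31, 47/62, 47/62, 47/62, 27/31, 1]
j=0: u_0=1/20 ∈ [0, 7/62) → index 0
j=1: u_1=2/15 ∈ [7/62, 5/31) → index 1
j=2: u_2=13/60 ∈ [11/62, 9/31) → index 3
j=3: u_3=3/10 ∈ [9/31, 27/62) → index 4
j=4: u_4=23/60 ∈ [9/31, 27/62) → index 4
j=5: u_5=7/15 ∈ [27/62, 17/31) → index 5
j=6: u_6=11/20 ∈ [17/31, 19/31) → index 6
j=7: u_7=19/30 ∈ [19/31, 47/62) → index 7
j=8: u_8=43/60 ∈ [19/31, 47/62) → index 7
j=9: u_9=4/5 ∈ [47/62, 27/31) → index 10
j=10: u_10=53/60 ∈ [27/31, 1) → index 11
j=11: u_11=29/30 ∈ [27/31, 1) → index 11

0 1 3 4 4 5 6 7 7 10 11 11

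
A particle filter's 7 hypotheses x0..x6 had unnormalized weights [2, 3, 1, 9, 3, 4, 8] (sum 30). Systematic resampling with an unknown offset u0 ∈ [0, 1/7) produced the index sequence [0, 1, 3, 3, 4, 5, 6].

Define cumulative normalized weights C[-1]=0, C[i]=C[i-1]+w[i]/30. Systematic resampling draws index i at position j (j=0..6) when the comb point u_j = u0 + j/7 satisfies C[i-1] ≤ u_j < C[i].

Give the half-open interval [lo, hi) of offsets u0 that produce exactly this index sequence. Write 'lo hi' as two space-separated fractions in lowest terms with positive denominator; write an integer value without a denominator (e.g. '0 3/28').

C = [1/15, 1/6, 1/5, 1/2, 3/5, 11/15, 1]
j=0 picked index 0: u0 ∈ [0, 1/15)
j=1 picked index 1: u0 ∈ [-8/105, 1/42)
j=2 picked index 3: u0 ∈ [-3/35, 3/14)
j=3 picked index 3: u0 ∈ [-8/35, 1/14)
j=4 picked index 4: u0 ∈ [-1/14, 1/35)
j=5 picked index 5: u0 ∈ [-4/35, 2/105)
j=6 picked index 6: u0 ∈ [-13/105, 1/7)
intersection: [0, 2/105)

0 2/105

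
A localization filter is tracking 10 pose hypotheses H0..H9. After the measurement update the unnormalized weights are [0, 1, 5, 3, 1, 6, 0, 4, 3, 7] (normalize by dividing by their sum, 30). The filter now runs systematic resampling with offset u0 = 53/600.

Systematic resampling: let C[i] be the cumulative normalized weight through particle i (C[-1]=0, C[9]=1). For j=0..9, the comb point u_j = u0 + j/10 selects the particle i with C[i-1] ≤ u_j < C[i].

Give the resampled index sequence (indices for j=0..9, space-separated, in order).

C = [0, 1/30, 1/5, 3/10, 1/3, 8/15, 8/15, 2/3, 23/30, 1]
j=0: u_0=53/600 ∈ [1/30, 1/5) → index 2
j=1: u_1=113/600 ∈ [1/30, 1/5) → index 2
j=2: u_2=173/600 ∈ [1/5, 3/10) → index 3
j=3: u_3=233/600 ∈ [1/3, 8/15) → index 5
j=4: u_4=293/600 ∈ [1/3, 8/15) → index 5
j=5: u_5=353/600 ∈ [8/15, 2/3) → index 7
j=6: u_6=413/600 ∈ [2/3, 23/30) → index 8
j=7: u_7=473/600 ∈ [23/30, 1) → index 9
j=8: u_8=533/600 ∈ [23/30, 1) → index 9
j=9: u_9=593/600 ∈ [23/30, 1) → index 9

2 2 3 5 5 7 8 9 9 9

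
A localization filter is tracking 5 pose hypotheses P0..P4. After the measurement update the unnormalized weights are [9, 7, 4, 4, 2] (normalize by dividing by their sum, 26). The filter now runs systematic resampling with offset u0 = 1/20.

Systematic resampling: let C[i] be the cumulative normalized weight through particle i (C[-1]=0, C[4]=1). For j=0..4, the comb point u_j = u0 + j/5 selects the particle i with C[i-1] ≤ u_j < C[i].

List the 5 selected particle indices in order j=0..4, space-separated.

0 0 1 2 3

C = [9/26, 8/13, 10/13, 12/13, 1]
j=0: u_0=1/20 ∈ [0, 9/26) → index 0
j=1: u_1=1/4 ∈ [0, 9/26) → index 0
j=2: u_2=9/20 ∈ [9/26, 8/13) → index 1
j=3: u_3=13/20 ∈ [8/13, 10/13) → index 2
j=4: u_4=17/20 ∈ [10/13, 12/13) → index 3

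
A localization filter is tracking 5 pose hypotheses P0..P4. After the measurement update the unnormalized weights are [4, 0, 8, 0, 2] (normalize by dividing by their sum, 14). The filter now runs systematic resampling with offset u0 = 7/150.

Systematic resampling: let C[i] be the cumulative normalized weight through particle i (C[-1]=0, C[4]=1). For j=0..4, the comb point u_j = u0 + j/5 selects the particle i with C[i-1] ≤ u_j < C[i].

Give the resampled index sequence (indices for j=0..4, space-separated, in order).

C = [2/7, 2/7, 6/7, 6/7, 1]
j=0: u_0=7/150 ∈ [0, 2/7) → index 0
j=1: u_1=37/150 ∈ [0, 2/7) → index 0
j=2: u_2=67/150 ∈ [2/7, 6/7) → index 2
j=3: u_3=97/150 ∈ [2/7, 6/7) → index 2
j=4: u_4=127/150 ∈ [2/7, 6/7) → index 2

0 0 2 2 2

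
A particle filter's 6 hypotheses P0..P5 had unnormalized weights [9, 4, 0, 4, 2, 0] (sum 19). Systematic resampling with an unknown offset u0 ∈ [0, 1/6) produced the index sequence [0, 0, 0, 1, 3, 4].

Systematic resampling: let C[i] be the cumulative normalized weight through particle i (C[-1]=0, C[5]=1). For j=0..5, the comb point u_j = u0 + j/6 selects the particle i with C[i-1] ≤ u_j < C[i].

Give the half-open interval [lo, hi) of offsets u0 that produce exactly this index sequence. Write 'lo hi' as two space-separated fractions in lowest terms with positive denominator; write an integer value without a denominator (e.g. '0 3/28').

7/114 8/57

C = [9/19, 13/19, 13/19, 17/19, 1, 1]
j=0 picked index 0: u0 ∈ [0, 9/19)
j=1 picked index 0: u0 ∈ [-1/6, 35/114)
j=2 picked index 0: u0 ∈ [-1/3, 8/57)
j=3 picked index 1: u0 ∈ [-1/38, 7/38)
j=4 picked index 3: u0 ∈ [1/57, 13/57)
j=5 picked index 4: u0 ∈ [7/114, 1/6)
intersection: [7/114, 8/57)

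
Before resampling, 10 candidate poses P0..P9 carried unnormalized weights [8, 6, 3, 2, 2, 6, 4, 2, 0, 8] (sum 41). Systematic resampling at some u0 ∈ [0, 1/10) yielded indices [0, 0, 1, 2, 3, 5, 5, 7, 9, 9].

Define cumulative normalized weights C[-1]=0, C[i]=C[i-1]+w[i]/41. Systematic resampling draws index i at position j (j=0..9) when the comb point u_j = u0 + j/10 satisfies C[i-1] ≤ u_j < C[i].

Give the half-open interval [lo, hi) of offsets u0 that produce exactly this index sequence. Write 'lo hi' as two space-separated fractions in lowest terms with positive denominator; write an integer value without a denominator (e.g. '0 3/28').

23/410 12/205

C = [8/41, 14/41, 17/41, 19/41, 21/41, 27/41, 31/41, 33/41, 33/41, 1]
j=0 picked index 0: u0 ∈ [0, 8/41)
j=1 picked index 0: u0 ∈ [-1/10, 39/410)
j=2 picked index 1: u0 ∈ [-1/205, 29/205)
j=3 picked index 2: u0 ∈ [17/410, 47/410)
j=4 picked index 3: u0 ∈ [3/205, 13/205)
j=5 picked index 5: u0 ∈ [1/82, 13/82)
j=6 picked index 5: u0 ∈ [-18/205, 12/205)
j=7 picked index 7: u0 ∈ [23/410, 43/410)
j=8 picked index 9: u0 ∈ [1/205, 1/5)
j=9 picked index 9: u0 ∈ [-39/410, 1/10)
intersection: [23/410, 12/205)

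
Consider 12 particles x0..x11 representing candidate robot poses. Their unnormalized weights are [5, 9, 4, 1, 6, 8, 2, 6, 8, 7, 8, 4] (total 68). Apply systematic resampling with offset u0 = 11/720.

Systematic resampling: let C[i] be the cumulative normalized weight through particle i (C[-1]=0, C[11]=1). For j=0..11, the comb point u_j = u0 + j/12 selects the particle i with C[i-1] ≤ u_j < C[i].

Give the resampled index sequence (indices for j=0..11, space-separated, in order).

C = [5/68, 7/34, 9/34, 19/68, 25/68, 33/68, 35/68, 41/68, 49/68, 14/17, 16/17, 1]
j=0: u_0=11/720 ∈ [0, 5/68) → index 0
j=1: u_1=71/720 ∈ [5/68, 7/34) → index 1
j=2: u_2=131/720 ∈ [5/68, 7/34) → index 1
j=3: u_3=191/720 ∈ [9/34, 19/68) → index 3
j=4: u_4=251/720 ∈ [19/68, 25/68) → index 4
j=5: u_5=311/720 ∈ [25/68, 33/68) → index 5
j=6: u_6=371/720 ∈ [35/68, 41/68) → index 7
j=7: u_7=431/720 ∈ [35/68, 41/68) → index 7
j=8: u_8=491/720 ∈ [41/68, 49/68) → index 8
j=9: u_9=551/720 ∈ [49/68, 14/17) → index 9
j=10: u_10=611/720 ∈ [14/17, 16/17) → index 10
j=11: u_11=671/720 ∈ [14/17, 16/17) → index 10

0 1 1 3 4 5 7 7 8 9 10 10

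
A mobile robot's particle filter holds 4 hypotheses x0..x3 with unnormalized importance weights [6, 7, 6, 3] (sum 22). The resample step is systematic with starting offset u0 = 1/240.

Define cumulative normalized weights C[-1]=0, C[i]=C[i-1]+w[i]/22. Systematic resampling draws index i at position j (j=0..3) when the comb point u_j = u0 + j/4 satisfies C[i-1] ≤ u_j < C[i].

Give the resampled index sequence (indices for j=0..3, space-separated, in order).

C = [3/11, 13/22, 19/22, 1]
j=0: u_0=1/240 ∈ [0, 3/11) → index 0
j=1: u_1=61/240 ∈ [0, 3/11) → index 0
j=2: u_2=121/240 ∈ [3/11, 13/22) → index 1
j=3: u_3=181/240 ∈ [13/22, 19/22) → index 2

0 0 1 2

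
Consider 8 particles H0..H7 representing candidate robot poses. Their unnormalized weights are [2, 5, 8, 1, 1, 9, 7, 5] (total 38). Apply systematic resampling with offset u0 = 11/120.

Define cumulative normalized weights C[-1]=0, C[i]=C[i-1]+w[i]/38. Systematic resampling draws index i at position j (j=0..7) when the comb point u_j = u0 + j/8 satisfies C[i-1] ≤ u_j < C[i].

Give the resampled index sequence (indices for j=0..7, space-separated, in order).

1 2 2 5 5 6 6 7

C = [1/19, 7/38, 15/38, 8/19, 17/38, 13/19, 33/38, 1]
j=0: u_0=11/120 ∈ [1/19, 7/38) → index 1
j=1: u_1=13/60 ∈ [7/38, 15/38) → index 2
j=2: u_2=41/120 ∈ [7/38, 15/38) → index 2
j=3: u_3=7/15 ∈ [17/38, 13/19) → index 5
j=4: u_4=71/120 ∈ [17/38, 13/19) → index 5
j=5: u_5=43/60 ∈ [13/19, 33/38) → index 6
j=6: u_6=101/120 ∈ [13/19, 33/38) → index 6
j=7: u_7=29/30 ∈ [33/38, 1) → index 7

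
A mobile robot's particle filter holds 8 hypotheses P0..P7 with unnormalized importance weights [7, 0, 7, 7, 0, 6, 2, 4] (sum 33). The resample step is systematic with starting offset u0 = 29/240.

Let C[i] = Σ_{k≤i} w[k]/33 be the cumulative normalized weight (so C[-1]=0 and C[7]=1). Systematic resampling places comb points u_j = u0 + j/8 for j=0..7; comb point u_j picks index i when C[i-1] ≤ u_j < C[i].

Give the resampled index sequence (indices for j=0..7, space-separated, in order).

C = [7/33, 7/33, 14/33, 7/11, 7/11, 9/11, 29/33, 1]
j=0: u_0=29/240 ∈ [0, 7/33) → index 0
j=1: u_1=59/240 ∈ [7/33, 14/33) → index 2
j=2: u_2=89/240 ∈ [7/33, 14/33) → index 2
j=3: u_3=119/240 ∈ [14/33, 7/11) → index 3
j=4: u_4=149/240 ∈ [14/33, 7/11) → index 3
j=5: u_5=179/240 ∈ [7/11, 9/11) → index 5
j=6: u_6=209/240 ∈ [9/11, 29/33) → index 6
j=7: u_7=239/240 ∈ [29/33, 1) → index 7

0 2 2 3 3 5 6 7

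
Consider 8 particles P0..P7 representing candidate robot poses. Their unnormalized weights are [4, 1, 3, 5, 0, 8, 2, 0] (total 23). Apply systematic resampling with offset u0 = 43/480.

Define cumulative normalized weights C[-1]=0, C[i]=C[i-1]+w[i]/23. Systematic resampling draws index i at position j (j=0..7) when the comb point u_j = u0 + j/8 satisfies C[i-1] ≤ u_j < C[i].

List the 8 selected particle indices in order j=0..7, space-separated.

0 1 2 3 5 5 5 6

C = [4/23, 5/23, 8/23, 13/23, 13/23, 21/23, 1, 1]
j=0: u_0=43/480 ∈ [0, 4/23) → index 0
j=1: u_1=103/480 ∈ [4/23, 5/23) → index 1
j=2: u_2=163/480 ∈ [5/23, 8/23) → index 2
j=3: u_3=223/480 ∈ [8/23, 13/23) → index 3
j=4: u_4=283/480 ∈ [13/23, 21/23) → index 5
j=5: u_5=343/480 ∈ [13/23, 21/23) → index 5
j=6: u_6=403/480 ∈ [13/23, 21/23) → index 5
j=7: u_7=463/480 ∈ [21/23, 1) → index 6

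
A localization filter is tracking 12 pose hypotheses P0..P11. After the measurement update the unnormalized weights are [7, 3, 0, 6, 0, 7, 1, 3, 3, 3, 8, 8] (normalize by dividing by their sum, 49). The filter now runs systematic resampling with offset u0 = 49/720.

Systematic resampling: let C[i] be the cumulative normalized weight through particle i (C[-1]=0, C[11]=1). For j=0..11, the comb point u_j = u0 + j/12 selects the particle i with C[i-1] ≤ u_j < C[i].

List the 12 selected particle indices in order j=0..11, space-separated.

C = [1/7, 10/49, 10/49, 16/49, 16/49, 23/49, 24/49, 27/49, 30/49, 33/49, 41/49, 1]
j=0: u_0=49/720 ∈ [0, 1/7) → index 0
j=1: u_1=109/720 ∈ [1/7, 10/49) → index 1
j=2: u_2=169/720 ∈ [10/49, 16/49) → index 3
j=3: u_3=229/720 ∈ [10/49, 16/49) → index 3
j=4: u_4=289/720 ∈ [16/49, 23/49) → index 5
j=5: u_5=349/720 ∈ [23/49, 24/49) → index 6
j=6: u_6=409/720 ∈ [27/49, 30/49) → index 8
j=7: u_7=469/720 ∈ [30/49, 33/49) → index 9
j=8: u_8=529/720 ∈ [33/49, 41/49) → index 10
j=9: u_9=589/720 ∈ [33/49, 41/49) → index 10
j=10: u_10=649/720 ∈ [41/49, 1) → index 11
j=11: u_11=709/720 ∈ [41/49, 1) → index 11

0 1 3 3 5 6 8 9 10 10 11 11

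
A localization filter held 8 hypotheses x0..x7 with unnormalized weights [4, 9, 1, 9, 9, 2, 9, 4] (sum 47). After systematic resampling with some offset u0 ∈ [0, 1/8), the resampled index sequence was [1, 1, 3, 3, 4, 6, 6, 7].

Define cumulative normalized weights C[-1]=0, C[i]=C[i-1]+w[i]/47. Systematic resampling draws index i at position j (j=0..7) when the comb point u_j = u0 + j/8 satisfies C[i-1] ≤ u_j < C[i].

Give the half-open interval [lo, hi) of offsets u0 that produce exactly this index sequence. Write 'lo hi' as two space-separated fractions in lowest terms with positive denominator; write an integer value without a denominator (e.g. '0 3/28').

C = [4/47, 13/47, 14/47, 23/47, 32/47, 34/47, 43/47, 1]
j=0 picked index 1: u0 ∈ [4/47, 13/47)
j=1 picked index 1: u0 ∈ [-15/376, 57/376)
j=2 picked index 3: u0 ∈ [9/188, 45/188)
j=3 picked index 3: u0 ∈ [-29/376, 43/376)
j=4 picked index 4: u0 ∈ [-1/94, 17/94)
j=5 picked index 6: u0 ∈ [37/376, 109/376)
j=6 picked index 6: u0 ∈ [-5/188, 31/188)
j=7 picked index 7: u0 ∈ [15/376, 1/8)
intersection: [37/376, 43/376)

37/376 43/376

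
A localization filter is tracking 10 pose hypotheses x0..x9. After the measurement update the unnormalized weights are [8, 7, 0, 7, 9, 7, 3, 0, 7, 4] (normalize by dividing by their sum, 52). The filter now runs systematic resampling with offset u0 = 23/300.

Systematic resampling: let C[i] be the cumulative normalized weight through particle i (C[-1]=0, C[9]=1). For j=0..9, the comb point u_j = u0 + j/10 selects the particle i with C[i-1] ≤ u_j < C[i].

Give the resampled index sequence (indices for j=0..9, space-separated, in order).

C = [2/13, 15/52, 15/52, 11/26, 31/52, 19/26, 41/52, 41/52, 12/13, 1]
j=0: u_0=23/300 ∈ [0, 2/13) → index 0
j=1: u_1=53/300 ∈ [2/13, 15/52) → index 1
j=2: u_2=83/300 ∈ [2/13, 15/52) → index 1
j=3: u_3=113/300 ∈ [15/52, 11/26) → index 3
j=4: u_4=143/300 ∈ [11/26, 31/52) → index 4
j=5: u_5=173/300 ∈ [11/26, 31/52) → index 4
j=6: u_6=203/300 ∈ [31/52, 19/26) → index 5
j=7: u_7=233/300 ∈ [19/26, 41/52) → index 6
j=8: u_8=263/300 ∈ [41/52, 12/13) → index 8
j=9: u_9=293/300 ∈ [12/13, 1) → index 9

0 1 1 3 4 4 5 6 8 9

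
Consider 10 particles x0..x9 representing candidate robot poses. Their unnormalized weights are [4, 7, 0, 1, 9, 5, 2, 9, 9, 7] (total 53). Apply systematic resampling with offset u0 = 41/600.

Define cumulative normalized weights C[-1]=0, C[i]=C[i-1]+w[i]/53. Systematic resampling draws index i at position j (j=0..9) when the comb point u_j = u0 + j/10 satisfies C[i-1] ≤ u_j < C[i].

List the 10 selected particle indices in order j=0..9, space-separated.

0 1 4 4 5 7 7 8 9 9

C = [4/53, 11/53, 11/53, 12/53, 21/53, 26/53, 28/53, 37/53, 46/53, 1]
j=0: u_0=41/600 ∈ [0, 4/53) → index 0
j=1: u_1=101/600 ∈ [4/53, 11/53) → index 1
j=2: u_2=161/600 ∈ [12/53, 21/53) → index 4
j=3: u_3=221/600 ∈ [12/53, 21/53) → index 4
j=4: u_4=281/600 ∈ [21/53, 26/53) → index 5
j=5: u_5=341/600 ∈ [28/53, 37/53) → index 7
j=6: u_6=401/600 ∈ [28/53, 37/53) → index 7
j=7: u_7=461/600 ∈ [37/53, 46/53) → index 8
j=8: u_8=521/600 ∈ [46/53, 1) → index 9
j=9: u_9=581/600 ∈ [46/53, 1) → index 9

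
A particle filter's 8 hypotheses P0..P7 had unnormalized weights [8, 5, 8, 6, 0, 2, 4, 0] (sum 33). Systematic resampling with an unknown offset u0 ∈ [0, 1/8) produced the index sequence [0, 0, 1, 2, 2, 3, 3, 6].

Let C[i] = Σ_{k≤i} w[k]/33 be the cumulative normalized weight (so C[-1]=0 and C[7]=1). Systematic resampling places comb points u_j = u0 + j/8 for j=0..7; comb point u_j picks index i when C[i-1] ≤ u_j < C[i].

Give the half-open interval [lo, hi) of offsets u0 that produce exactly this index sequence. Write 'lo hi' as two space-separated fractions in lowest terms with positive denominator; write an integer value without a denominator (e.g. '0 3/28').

C = [8/33, 13/33, 7/11, 9/11, 9/11, 29/33, 1, 1]
j=0 picked index 0: u0 ∈ [0, 8/33)
j=1 picked index 0: u0 ∈ [-1/8, 31/264)
j=2 picked index 1: u0 ∈ [-1/132, 19/132)
j=3 picked index 2: u0 ∈ [5/264, 23/88)
j=4 picked index 2: u0 ∈ [-7/66, 3/22)
j=5 picked index 3: u0 ∈ [1/88, 17/88)
j=6 picked index 3: u0 ∈ [-5/44, 3/44)
j=7 picked index 6: u0 ∈ [1/264, 1/8)
intersection: [5/264, 3/44)

5/264 3/44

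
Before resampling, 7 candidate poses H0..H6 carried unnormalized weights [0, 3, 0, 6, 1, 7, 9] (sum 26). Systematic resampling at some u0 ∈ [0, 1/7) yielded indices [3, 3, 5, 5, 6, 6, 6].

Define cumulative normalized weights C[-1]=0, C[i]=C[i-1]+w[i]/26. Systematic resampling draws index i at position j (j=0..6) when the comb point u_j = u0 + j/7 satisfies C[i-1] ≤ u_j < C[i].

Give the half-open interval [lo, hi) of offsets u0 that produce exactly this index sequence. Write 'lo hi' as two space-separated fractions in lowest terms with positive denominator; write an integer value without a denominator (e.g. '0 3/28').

3/26 1/7

C = [0, 3/26, 3/26, 9/26, 5/13, 17/26, 1]
j=0 picked index 3: u0 ∈ [3/26, 9/26)
j=1 picked index 3: u0 ∈ [-5/182, 37/182)
j=2 picked index 5: u0 ∈ [9/91, 67/182)
j=3 picked index 5: u0 ∈ [-4/91, 41/182)
j=4 picked index 6: u0 ∈ [15/182, 3/7)
j=5 picked index 6: u0 ∈ [-11/182, 2/7)
j=6 picked index 6: u0 ∈ [-37/182, 1/7)
intersection: [3/26, 1/7)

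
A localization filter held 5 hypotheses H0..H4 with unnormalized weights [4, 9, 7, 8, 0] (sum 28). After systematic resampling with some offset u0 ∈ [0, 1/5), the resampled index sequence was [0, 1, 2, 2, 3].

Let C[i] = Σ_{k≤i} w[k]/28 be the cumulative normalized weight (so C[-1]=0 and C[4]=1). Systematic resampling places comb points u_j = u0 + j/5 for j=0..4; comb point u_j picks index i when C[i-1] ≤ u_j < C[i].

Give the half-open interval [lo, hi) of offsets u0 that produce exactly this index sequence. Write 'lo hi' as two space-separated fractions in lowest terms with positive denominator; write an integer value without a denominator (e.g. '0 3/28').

C = [1/7, 13/28, 5/7, 1, 1]
j=0 picked index 0: u0 ∈ [0, 1/7)
j=1 picked index 1: u0 ∈ [-2/35, 37/140)
j=2 picked index 2: u0 ∈ [9/140, 11/35)
j=3 picked index 2: u0 ∈ [-19/140, 4/35)
j=4 picked index 3: u0 ∈ [-3/35, 1/5)
intersection: [9/140, 4/35)

9/140 4/35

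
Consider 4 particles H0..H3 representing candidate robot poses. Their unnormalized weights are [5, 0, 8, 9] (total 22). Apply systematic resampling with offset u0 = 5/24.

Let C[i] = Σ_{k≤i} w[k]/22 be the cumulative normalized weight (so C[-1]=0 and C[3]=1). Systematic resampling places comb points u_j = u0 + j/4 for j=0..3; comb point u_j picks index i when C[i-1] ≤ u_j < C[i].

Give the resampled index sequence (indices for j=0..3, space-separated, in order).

C = [5/22, 5/22, 13/22, 1]
j=0: u_0=5/24 ∈ [0, 5/22) → index 0
j=1: u_1=11/24 ∈ [5/22, 13/22) → index 2
j=2: u_2=17/24 ∈ [13/22, 1) → index 3
j=3: u_3=23/24 ∈ [13/22, 1) → index 3

0 2 3 3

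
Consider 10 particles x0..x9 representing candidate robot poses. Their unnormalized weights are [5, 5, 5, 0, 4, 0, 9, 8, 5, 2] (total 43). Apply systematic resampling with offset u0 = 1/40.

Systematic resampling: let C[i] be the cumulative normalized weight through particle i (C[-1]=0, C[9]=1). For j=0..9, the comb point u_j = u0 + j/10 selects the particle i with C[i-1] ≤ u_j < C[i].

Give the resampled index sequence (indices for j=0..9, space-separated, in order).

0 1 1 2 4 6 6 7 7 8

C = [5/43, 10/43, 15/43, 15/43, 19/43, 19/43, 28/43, 36/43, 41/43, 1]
j=0: u_0=1/40 ∈ [0, 5/43) → index 0
j=1: u_1=1/8 ∈ [5/43, 10/43) → index 1
j=2: u_2=9/40 ∈ [5/43, 10/43) → index 1
j=3: u_3=13/40 ∈ [10/43, 15/43) → index 2
j=4: u_4=17/40 ∈ [15/43, 19/43) → index 4
j=5: u_5=21/40 ∈ [19/43, 28/43) → index 6
j=6: u_6=5/8 ∈ [19/43, 28/43) → index 6
j=7: u_7=29/40 ∈ [28/43, 36/43) → index 7
j=8: u_8=33/40 ∈ [28/43, 36/43) → index 7
j=9: u_9=37/40 ∈ [36/43, 41/43) → index 8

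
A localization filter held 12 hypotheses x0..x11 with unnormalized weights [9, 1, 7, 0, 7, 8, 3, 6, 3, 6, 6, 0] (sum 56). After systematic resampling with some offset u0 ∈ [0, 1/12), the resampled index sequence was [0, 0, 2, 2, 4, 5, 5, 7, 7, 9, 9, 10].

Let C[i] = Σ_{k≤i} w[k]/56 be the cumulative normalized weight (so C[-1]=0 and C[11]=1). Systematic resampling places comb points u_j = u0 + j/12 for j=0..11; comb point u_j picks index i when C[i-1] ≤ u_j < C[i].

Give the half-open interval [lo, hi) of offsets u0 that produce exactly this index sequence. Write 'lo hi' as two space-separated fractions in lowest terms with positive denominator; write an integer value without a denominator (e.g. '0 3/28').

1/24 3/56

C = [9/56, 5/28, 17/56, 17/56, 3/7, 4/7, 5/8, 41/56, 11/14, 25/28, 1, 1]
j=0 picked index 0: u0 ∈ [0, 9/56)
j=1 picked index 0: u0 ∈ [-1/12, 13/168)
j=2 picked index 2: u0 ∈ [1/84, 23/168)
j=3 picked index 2: u0 ∈ [-1/14, 3/56)
j=4 picked index 4: u0 ∈ [-5/168, 2/21)
j=5 picked index 5: u0 ∈ [1/84, 13/84)
j=6 picked index 5: u0 ∈ [-1/14, 1/14)
j=7 picked index 7: u0 ∈ [1/24, 25/168)
j=8 picked index 7: u0 ∈ [-1/24, 11/168)
j=9 picked index 9: u0 ∈ [1/28, 1/7)
j=10 picked index 9: u0 ∈ [-1/21, 5/84)
j=11 picked index 10: u0 ∈ [-1/42, 1/12)
intersection: [1/24, 3/56)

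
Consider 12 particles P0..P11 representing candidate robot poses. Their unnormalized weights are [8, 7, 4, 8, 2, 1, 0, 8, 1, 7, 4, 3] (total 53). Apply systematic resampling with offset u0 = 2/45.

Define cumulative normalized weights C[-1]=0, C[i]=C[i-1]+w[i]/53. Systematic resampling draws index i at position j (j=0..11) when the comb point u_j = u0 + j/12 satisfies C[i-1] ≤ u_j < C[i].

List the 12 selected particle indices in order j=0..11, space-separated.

C = [8/53, 15/53, 19/53, 27/53, 29/53, 30/53, 30/53, 38/53, 39/53, 46/53, 50/53, 1]
j=0: u_0=2/45 ∈ [0, 8/53) → index 0
j=1: u_1=23/180 ∈ [0, 8/53) → index 0
j=2: u_2=19/90 ∈ [8/53, 15/53) → index 1
j=3: u_3=53/180 ∈ [15/53, 19/53) → index 2
j=4: u_4=17/45 ∈ [19/53, 27/53) → index 3
j=5: u_5=83/180 ∈ [19/53, 27/53) → index 3
j=6: u_6=49/90 ∈ [27/53, 29/53) → index 4
j=7: u_7=113/180 ∈ [30/53, 38/53) → index 7
j=8: u_8=32/45 ∈ [30/53, 38/53) → index 7
j=9: u_9=143/180 ∈ [39/53, 46/53) → index 9
j=10: u_10=79/90 ∈ [46/53, 50/53) → index 10
j=11: u_11=173/180 ∈ [50/53, 1) → index 11

0 0 1 2 3 3 4 7 7 9 10 11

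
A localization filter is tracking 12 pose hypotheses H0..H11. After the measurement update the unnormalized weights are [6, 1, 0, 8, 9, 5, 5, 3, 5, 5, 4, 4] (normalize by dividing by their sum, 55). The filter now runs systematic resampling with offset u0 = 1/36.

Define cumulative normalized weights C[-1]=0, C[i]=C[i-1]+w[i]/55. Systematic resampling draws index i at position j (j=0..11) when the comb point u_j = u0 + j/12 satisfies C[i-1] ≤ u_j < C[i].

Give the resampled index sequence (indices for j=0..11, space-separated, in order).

0 1 3 4 4 5 6 6 8 9 10 11

C = [6/55, 7/55, 7/55, 3/11, 24/55, 29/55, 34/55, 37/55, 42/55, 47/55, 51/55, 1]
j=0: u_0=1/36 ∈ [0, 6/55) → index 0
j=1: u_1=1/9 ∈ [6/55, 7/55) → index 1
j=2: u_2=7/36 ∈ [7/55, 3/11) → index 3
j=3: u_3=5/18 ∈ [3/11, 24/55) → index 4
j=4: u_4=13/36 ∈ [3/11, 24/55) → index 4
j=5: u_5=4/9 ∈ [24/55, 29/55) → index 5
j=6: u_6=19/36 ∈ [29/55, 34/55) → index 6
j=7: u_7=11/18 ∈ [29/55, 34/55) → index 6
j=8: u_8=25/36 ∈ [37/55, 42/55) → index 8
j=9: u_9=7/9 ∈ [42/55, 47/55) → index 9
j=10: u_10=31/36 ∈ [47/55, 51/55) → index 10
j=11: u_11=17/18 ∈ [51/55, 1) → index 11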